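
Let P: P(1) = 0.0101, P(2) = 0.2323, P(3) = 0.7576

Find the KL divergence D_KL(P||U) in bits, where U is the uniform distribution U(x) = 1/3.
0.7254 bits

U(i) = 1/3 for all i

D_KL(P||U) = Σ P(x) log₂(P(x) / (1/3))
           = Σ P(x) log₂(P(x)) + log₂(3)
           = log₂(3) - H(P)

H(P) = -Σ P(x) log₂(P(x)):
  -P(1)·log₂(P(1)) = -(0.0101)·log₂(0.0101) = 0.06696
  -P(2)·log₂(P(2)) = -(0.2323)·log₂(0.2323) = 0.48921
  -P(3)·log₂(P(3)) = -(0.7576)·log₂(0.7576) = 0.30341
H(P) = 0.06696 + 0.48921 + 0.30341 = 0.85958 bits

log₂(3) = 1.58496 bits

D_KL(P||U) = 1.58496 - 0.85958 = 0.72538 ≈ 0.7254 bits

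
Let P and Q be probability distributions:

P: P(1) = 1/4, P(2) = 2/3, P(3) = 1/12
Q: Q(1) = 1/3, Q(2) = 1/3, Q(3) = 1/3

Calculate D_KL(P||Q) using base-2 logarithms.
0.3962 bits

D_KL(P||Q) = Σ P(x) log₂(P(x)/Q(x))

Computing term by term:
  P(1)·log₂(P(1)/Q(1)) = (1/4)·log₂((1/4)/(1/3)) = -0.10376
  P(2)·log₂(P(2)/Q(2)) = (2/3)·log₂((2/3)/(1/3)) = 0.66667
  P(3)·log₂(P(3)/Q(3)) = (1/12)·log₂((1/12)/(1/3)) = -0.16667

D_KL(P||Q) = -0.10376 + 0.66667 - 0.16667 = 0.39624 ≈ 0.3962 bits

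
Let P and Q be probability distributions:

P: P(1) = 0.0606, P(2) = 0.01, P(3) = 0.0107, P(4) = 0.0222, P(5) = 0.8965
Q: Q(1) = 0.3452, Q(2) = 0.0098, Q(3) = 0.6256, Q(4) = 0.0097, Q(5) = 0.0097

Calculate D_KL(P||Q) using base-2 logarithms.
5.6662 bits

D_KL(P||Q) = Σ P(x) log₂(P(x)/Q(x))

Computing term by term:
  P(1)·log₂(P(1)/Q(1)) = 0.0606·log₂(0.0606/0.3452) = -0.15211
  P(2)·log₂(P(2)/Q(2)) = 0.01·log₂(0.01/0.0098) = 0.00029
  P(3)·log₂(P(3)/Q(3)) = 0.0107·log₂(0.0107/0.6256) = -0.06280
  P(4)·log₂(P(4)/Q(4)) = 0.0222·log₂(0.0222/0.0097) = 0.02652
  P(5)·log₂(P(5)/Q(5)) = 0.8965·log₂(0.8965/0.0097) = 5.85430

D_KL(P||Q) = -0.15211 + 0.00029 - 0.06280 + 0.02652 + 5.85430 = 5.66620 ≈ 5.6662 bits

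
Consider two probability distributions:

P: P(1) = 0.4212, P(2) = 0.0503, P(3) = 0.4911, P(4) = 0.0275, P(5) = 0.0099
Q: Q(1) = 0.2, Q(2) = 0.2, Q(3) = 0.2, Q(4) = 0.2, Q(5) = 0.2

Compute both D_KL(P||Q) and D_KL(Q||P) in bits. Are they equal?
D_KL(P||Q) = 0.8672 bits, D_KL(Q||P) = 1.3640 bits. No, they are not equal.

D_KL(P||Q) = Σ P(x) log₂(P(x)/Q(x))

Computing term by term:
  P(1)·log₂(P(1)/Q(1)) = 0.4212·log₂(0.4212/0.2) = 0.45258
  P(2)·log₂(P(2)/Q(2)) = 0.0503·log₂(0.0503/0.2) = -0.10017
  P(3)·log₂(P(3)/Q(3)) = 0.4911·log₂(0.4911/0.2) = 0.63647
  P(4)·log₂(P(4)/Q(4)) = 0.0275·log₂(0.0275/0.2) = -0.07872
  P(5)·log₂(P(5)/Q(5)) = 0.0099·log₂(0.0099/0.2) = -0.04293

D_KL(P||Q) = 0.45258 - 0.10017 + 0.63647 - 0.07872 - 0.04293 = 0.86723 ≈ 0.8672 bits

D_KL(Q||P) = Σ Q(x) log₂(Q(x)/P(x))

Computing term by term:
  Q(1)·log₂(Q(1)/P(1)) = 0.2·log₂(0.2/0.4212) = -0.21490
  Q(2)·log₂(Q(2)/P(2)) = 0.2·log₂(0.2/0.0503) = 0.39827
  Q(3)·log₂(Q(3)/P(3)) = 0.2·log₂(0.2/0.4911) = -0.25920
  Q(4)·log₂(Q(4)/P(4)) = 0.2·log₂(0.2/0.0275) = 0.57250
  Q(5)·log₂(Q(5)/P(5)) = 0.2·log₂(0.2/0.0099) = 0.86729

D_KL(Q||P) = -0.21490 + 0.39827 - 0.25920 + 0.57250 + 0.86729 = 1.36396 ≈ 1.3640 bits

These are NOT equal (difference: 0.4968 bits). KL divergence is asymmetric: D_KL(P||Q) ≠ D_KL(Q||P) in general.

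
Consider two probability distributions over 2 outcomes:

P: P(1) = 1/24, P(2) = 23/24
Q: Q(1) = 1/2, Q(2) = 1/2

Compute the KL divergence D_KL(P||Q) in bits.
0.7501 bits

D_KL(P||Q) = Σ P(x) log₂(P(x)/Q(x))

Computing term by term:
  P(1)·log₂(P(1)/Q(1)) = (1/24)·log₂((1/24)/(1/2)) = -0.14937
  P(2)·log₂(P(2)/Q(2)) = (23/24)·log₂((23/24)/(1/2)) = 0.89949

D_KL(P||Q) = -0.14937 + 0.89949 = 0.75012 ≈ 0.7501 bits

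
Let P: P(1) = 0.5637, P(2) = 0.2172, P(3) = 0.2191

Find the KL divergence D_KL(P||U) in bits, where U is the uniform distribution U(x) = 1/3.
0.1604 bits

U(i) = 1/3 for all i

D_KL(P||U) = Σ P(x) log₂(P(x) / (1/3))
           = Σ P(x) log₂(P(x)) + log₂(3)
           = log₂(3) - H(P)

H(P) = -Σ P(x) log₂(P(x)):
  -P(1)·log₂(P(1)) = -(0.5637)·log₂(0.5637) = 0.46618
  -P(2)·log₂(P(2)) = -(0.2172)·log₂(0.2172) = 0.47847
  -P(3)·log₂(P(3)) = -(0.2191)·log₂(0.2191) = 0.47990
H(P) = 0.46618 + 0.47847 + 0.47990 = 1.42455 bits

log₂(3) = 1.58496 bits

D_KL(P||U) = 1.58496 - 1.42455 = 0.16041 ≈ 0.1604 bits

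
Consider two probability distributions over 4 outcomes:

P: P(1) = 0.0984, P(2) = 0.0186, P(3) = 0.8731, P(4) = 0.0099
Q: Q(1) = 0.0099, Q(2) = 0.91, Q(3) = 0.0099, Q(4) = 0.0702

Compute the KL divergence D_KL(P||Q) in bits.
5.8361 bits

D_KL(P||Q) = Σ P(x) log₂(P(x)/Q(x))

Computing term by term:
  P(1)·log₂(P(1)/Q(1)) = 0.0984·log₂(0.0984/0.0099) = 0.32601
  P(2)·log₂(P(2)/Q(2)) = 0.0186·log₂(0.0186/0.91) = -0.10439
  P(3)·log₂(P(3)/Q(3)) = 0.8731·log₂(0.8731/0.0099) = 5.64247
  P(4)·log₂(P(4)/Q(4)) = 0.0099·log₂(0.0099/0.0702) = -0.02798

D_KL(P||Q) = 0.32601 - 0.10439 + 5.64247 - 0.02798 = 5.83611 ≈ 5.8361 bits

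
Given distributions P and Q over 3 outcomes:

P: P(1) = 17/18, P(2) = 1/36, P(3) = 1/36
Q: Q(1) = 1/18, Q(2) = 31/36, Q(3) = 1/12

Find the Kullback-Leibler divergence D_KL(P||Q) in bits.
3.6787 bits

D_KL(P||Q) = Σ P(x) log₂(P(x)/Q(x))

Computing term by term:
  P(1)·log₂(P(1)/Q(1)) = (17/18)·log₂((17/18)/(1/18)) = 3.86038
  P(2)·log₂(P(2)/Q(2)) = (1/36)·log₂((1/36)/(31/36)) = -0.13762
  P(3)·log₂(P(3)/Q(3)) = (1/36)·log₂((1/36)/(1/12)) = -0.04403

D_KL(P||Q) = 3.86038 - 0.13762 - 0.04403 = 3.67873 ≈ 3.6787 bits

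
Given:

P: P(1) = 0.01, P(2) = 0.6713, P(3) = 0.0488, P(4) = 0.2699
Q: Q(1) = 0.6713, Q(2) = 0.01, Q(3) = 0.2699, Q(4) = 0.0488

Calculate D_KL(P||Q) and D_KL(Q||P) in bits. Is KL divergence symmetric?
D_KL(P||Q) = 4.5589 bits, D_KL(Q||P) = 4.5589 bits. The two values coincide for this particular pair, but no — KL divergence is not symmetric in general.

D_KL(P||Q) = Σ P(x) log₂(P(x)/Q(x))

Computing term by term:
  P(1)·log₂(P(1)/Q(1)) = 0.01·log₂(0.01/0.6713) = -0.06069
  P(2)·log₂(P(2)/Q(2)) = 0.6713·log₂(0.6713/0.01) = 4.07404
  P(3)·log₂(P(3)/Q(3)) = 0.0488·log₂(0.0488/0.2699) = -0.12041
  P(4)·log₂(P(4)/Q(4)) = 0.2699·log₂(0.2699/0.0488) = 0.66597

D_KL(P||Q) = -0.06069 + 4.07404 - 0.12041 + 0.66597 = 4.55891 ≈ 4.5589 bits

D_KL(Q||P) = Σ Q(x) log₂(Q(x)/P(x))

Computing term by term:
  Q(1)·log₂(Q(1)/P(1)) = 0.6713·log₂(0.6713/0.01) = 4.07404
  Q(2)·log₂(Q(2)/P(2)) = 0.01·log₂(0.01/0.6713) = -0.06069
  Q(3)·log₂(Q(3)/P(3)) = 0.2699·log₂(0.2699/0.0488) = 0.66597
  Q(4)·log₂(Q(4)/P(4)) = 0.0488·log₂(0.0488/0.2699) = -0.12041

D_KL(Q||P) = 4.07404 - 0.06069 + 0.66597 - 0.12041 = 4.55891 ≈ 4.5589 bits

These ARE equal here. Q is P with outcomes relabeled (Q(1) = P(2), Q(2) = P(1), Q(3) = P(4), Q(4) = P(3)) by a relabeling that is its own inverse, so the two sums contain exactly the same terms in a different order. This is a special case — KL divergence is not symmetric in general: D_KL(P||Q) ≠ D_KL(Q||P) for most P, Q.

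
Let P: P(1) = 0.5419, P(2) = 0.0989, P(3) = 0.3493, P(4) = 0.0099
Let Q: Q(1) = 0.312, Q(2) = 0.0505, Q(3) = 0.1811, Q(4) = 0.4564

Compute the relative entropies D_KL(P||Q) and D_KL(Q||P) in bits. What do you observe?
D_KL(P||Q) = 0.8038 bits, D_KL(Q||P) = 2.0533 bits. The two directions give different values (D_KL(Q||P) exceeds D_KL(P||Q) by 1.2495 bits): KL divergence is asymmetric.

D_KL(P||Q) = Σ P(x) log₂(P(x)/Q(x))

Computing term by term:
  P(1)·log₂(P(1)/Q(1)) = 0.5419·log₂(0.5419/0.312) = 0.43161
  P(2)·log₂(P(2)/Q(2)) = 0.0989·log₂(0.0989/0.0505) = 0.09590
  P(3)·log₂(P(3)/Q(3)) = 0.3493·log₂(0.3493/0.1811) = 0.33102
  P(4)·log₂(P(4)/Q(4)) = 0.0099·log₂(0.0099/0.4564) = -0.05471

D_KL(P||Q) = 0.43161 + 0.09590 + 0.33102 - 0.05471 = 0.80382 ≈ 0.8038 bits

D_KL(Q||P) = Σ Q(x) log₂(Q(x)/P(x))

Computing term by term:
  Q(1)·log₂(Q(1)/P(1)) = 0.312·log₂(0.312/0.5419) = -0.24850
  Q(2)·log₂(Q(2)/P(2)) = 0.0505·log₂(0.0505/0.0989) = -0.04897
  Q(3)·log₂(Q(3)/P(3)) = 0.1811·log₂(0.1811/0.3493) = -0.17162
  Q(4)·log₂(Q(4)/P(4)) = 0.4564·log₂(0.4564/0.0099) = 2.52240

D_KL(Q||P) = -0.24850 - 0.04897 - 0.17162 + 2.52240 = 2.05331 ≈ 2.0533 bits

These are NOT equal (difference: 1.2495 bits). KL divergence is asymmetric: D_KL(P||Q) ≠ D_KL(Q||P) in general.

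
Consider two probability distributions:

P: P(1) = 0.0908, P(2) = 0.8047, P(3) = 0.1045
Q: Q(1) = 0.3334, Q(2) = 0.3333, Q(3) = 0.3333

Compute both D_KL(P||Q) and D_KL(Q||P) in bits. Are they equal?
D_KL(P||Q) = 0.6780 bits, D_KL(Q||P) = 0.7595 bits. No, they are not equal.

D_KL(P||Q) = Σ P(x) log₂(P(x)/Q(x))

Computing term by term:
  P(1)·log₂(P(1)/Q(1)) = 0.0908·log₂(0.0908/0.3334) = -0.17039
  P(2)·log₂(P(2)/Q(2)) = 0.8047·log₂(0.8047/0.3333) = 1.02328
  P(3)·log₂(P(3)/Q(3)) = 0.1045·log₂(0.1045/0.3333) = -0.17486

D_KL(P||Q) = -0.17039 + 1.02328 - 0.17486 = 0.67803 ≈ 0.6780 bits

D_KL(Q||P) = Σ Q(x) log₂(Q(x)/P(x))

Computing term by term:
  Q(1)·log₂(Q(1)/P(1)) = 0.3334·log₂(0.3334/0.0908) = 0.62562
  Q(2)·log₂(Q(2)/P(2)) = 0.3333·log₂(0.3333/0.8047) = -0.42383
  Q(3)·log₂(Q(3)/P(3)) = 0.3333·log₂(0.3333/0.1045) = 0.55772

D_KL(Q||P) = 0.62562 - 0.42383 + 0.55772 = 0.75951 ≈ 0.7595 bits

These are NOT equal (difference: 0.0815 bits). KL divergence is asymmetric: D_KL(P||Q) ≠ D_KL(Q||P) in general.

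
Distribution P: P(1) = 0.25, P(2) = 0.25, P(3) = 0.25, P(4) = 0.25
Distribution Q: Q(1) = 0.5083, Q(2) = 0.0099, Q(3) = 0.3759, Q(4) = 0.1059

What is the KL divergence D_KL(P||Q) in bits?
1.0714 bits

D_KL(P||Q) = Σ P(x) log₂(P(x)/Q(x))

Computing term by term:
  P(1)·log₂(P(1)/Q(1)) = 0.25·log₂(0.25/0.5083) = -0.25594
  P(2)·log₂(P(2)/Q(2)) = 0.25·log₂(0.25/0.0099) = 1.16459
  P(3)·log₂(P(3)/Q(3)) = 0.25·log₂(0.25/0.3759) = -0.14711
  P(4)·log₂(P(4)/Q(4)) = 0.25·log₂(0.25/0.1059) = 0.30981

D_KL(P||Q) = -0.25594 + 1.16459 - 0.14711 + 0.30981 = 1.07135 ≈ 1.0714 bits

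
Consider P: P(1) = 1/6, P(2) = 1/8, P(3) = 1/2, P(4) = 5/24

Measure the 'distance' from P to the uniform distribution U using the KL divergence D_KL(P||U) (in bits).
0.2227 bits

U(i) = 1/4 for all i

D_KL(P||U) = Σ P(x) log₂(P(x) / (1/4))
           = Σ P(x) log₂(P(x)) + log₂(4)
           = log₂(4) - H(P)

H(P) = -Σ P(x) log₂(P(x)):
  -P(1)·log₂(P(1)) = -(1/6)·log₂(1/6) = 0.43083
  -P(2)·log₂(P(2)) = -(1/8)·log₂(1/8) = 0.37500
  -P(3)·log₂(P(3)) = -(1/2)·log₂(1/2) = 0.50000
  -P(4)·log₂(P(4)) = -(5/24)·log₂(5/24) = 0.47147
H(P) = 0.43083 + 0.37500 + 0.50000 + 0.47147 = 1.77730 bits

log₂(4) = 2.00000 bits

D_KL(P||U) = 2.00000 - 1.77730 = 0.22270 ≈ 0.2227 bits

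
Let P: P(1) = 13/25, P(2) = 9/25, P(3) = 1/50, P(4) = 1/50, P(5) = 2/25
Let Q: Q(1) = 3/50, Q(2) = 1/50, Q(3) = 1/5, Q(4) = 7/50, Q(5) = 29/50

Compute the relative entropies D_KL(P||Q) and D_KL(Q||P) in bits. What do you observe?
D_KL(P||Q) = 2.7700 bits, D_KL(Q||P) = 2.4447 bits. The two directions give different values (D_KL(P||Q) exceeds D_KL(Q||P) by 0.3253 bits): KL divergence is asymmetric.

D_KL(P||Q) = Σ P(x) log₂(P(x)/Q(x))

Computing term by term:
  P(1)·log₂(P(1)/Q(1)) = (13/25)·log₂((13/25)/(3/50)) = 1.62005
  P(2)·log₂(P(2)/Q(2)) = (9/25)·log₂((9/25)/(1/50)) = 1.50117
  P(3)·log₂(P(3)/Q(3)) = (1/50)·log₂((1/50)/(1/5)) = -0.06644
  P(4)·log₂(P(4)/Q(4)) = (1/50)·log₂((1/50)/(7/50)) = -0.05615
  P(5)·log₂(P(5)/Q(5)) = (2/25)·log₂((2/25)/(29/50)) = -0.22864

D_KL(P||Q) = 1.62005 + 1.50117 - 0.06644 - 0.05615 - 0.22864 = 2.76999 ≈ 2.7700 bits

D_KL(Q||P) = Σ Q(x) log₂(Q(x)/P(x))

Computing term by term:
  Q(1)·log₂(Q(1)/P(1)) = (3/50)·log₂((3/50)/(13/25)) = -0.18693
  Q(2)·log₂(Q(2)/P(2)) = (1/50)·log₂((1/50)/(9/25)) = -0.08340
  Q(3)·log₂(Q(3)/P(3)) = (1/5)·log₂((1/5)/(1/50)) = 0.66439
  Q(4)·log₂(Q(4)/P(4)) = (7/50)·log₂((7/50)/(1/50)) = 0.39303
  Q(5)·log₂(Q(5)/P(5)) = (29/50)·log₂((29/50)/(2/25)) = 1.65763

D_KL(Q||P) = -0.18693 - 0.08340 + 0.66439 + 0.39303 + 1.65763 = 2.44472 ≈ 2.4447 bits

These are NOT equal (difference: 0.3253 bits). KL divergence is asymmetric: D_KL(P||Q) ≠ D_KL(Q||P) in general.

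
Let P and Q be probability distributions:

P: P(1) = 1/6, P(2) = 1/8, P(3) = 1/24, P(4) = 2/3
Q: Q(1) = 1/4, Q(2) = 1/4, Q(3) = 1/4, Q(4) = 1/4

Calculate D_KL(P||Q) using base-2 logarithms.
0.6132 bits

D_KL(P||Q) = Σ P(x) log₂(P(x)/Q(x))

Computing term by term:
  P(1)·log₂(P(1)/Q(1)) = (1/6)·log₂((1/6)/(1/4)) = -0.09749
  P(2)·log₂(P(2)/Q(2)) = (1/8)·log₂((1/8)/(1/4)) = -0.12500
  P(3)·log₂(P(3)/Q(3)) = (1/24)·log₂((1/24)/(1/4)) = -0.10771
  P(4)·log₂(P(4)/Q(4)) = (2/3)·log₂((2/3)/(1/4)) = 0.94336

D_KL(P||Q) = -0.09749 - 0.12500 - 0.10771 + 0.94336 = 0.61316 ≈ 0.6132 bits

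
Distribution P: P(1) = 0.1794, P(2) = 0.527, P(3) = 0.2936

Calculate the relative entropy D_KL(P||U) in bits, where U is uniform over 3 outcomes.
0.1342 bits

U(i) = 1/3 for all i

D_KL(P||U) = Σ P(x) log₂(P(x) / (1/3))
           = Σ P(x) log₂(P(x)) + log₂(3)
           = log₂(3) - H(P)

H(P) = -Σ P(x) log₂(P(x)):
  -P(1)·log₂(P(1)) = -(0.1794)·log₂(0.1794) = 0.44469
  -P(2)·log₂(P(2)) = -(0.527)·log₂(0.527) = 0.48701
  -P(3)·log₂(P(3)) = -(0.2936)·log₂(0.2936) = 0.51911
H(P) = 0.44469 + 0.48701 + 0.51911 = 1.45081 bits

log₂(3) = 1.58496 bits

D_KL(P||U) = 1.58496 - 1.45081 = 0.13415 ≈ 0.1342 bits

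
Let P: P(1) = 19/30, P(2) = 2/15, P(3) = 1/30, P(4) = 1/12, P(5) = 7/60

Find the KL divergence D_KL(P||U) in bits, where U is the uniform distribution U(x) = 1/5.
0.6931 bits

U(i) = 1/5 for all i

D_KL(P||U) = Σ P(x) log₂(P(x) / (1/5))
           = Σ P(x) log₂(P(x)) + log₂(5)
           = log₂(5) - H(P)

H(P) = -Σ P(x) log₂(P(x)):
  -P(1)·log₂(P(1)) = -(19/30)·log₂(19/30) = 0.41734
  -P(2)·log₂(P(2)) = -(2/15)·log₂(2/15) = 0.38759
  -P(3)·log₂(P(3)) = -(1/30)·log₂(1/30) = 0.16356
  -P(4)·log₂(P(4)) = -(1/12)·log₂(1/12) = 0.29875
  -P(5)·log₂(P(5)) = -(7/60)·log₂(7/60) = 0.36161
H(P) = 0.41734 + 0.38759 + 0.16356 + 0.29875 + 0.36161 = 1.62885 bits

log₂(5) = 2.32193 bits

D_KL(P||U) = 2.32193 - 1.62885 = 0.69308 ≈ 0.6931 bits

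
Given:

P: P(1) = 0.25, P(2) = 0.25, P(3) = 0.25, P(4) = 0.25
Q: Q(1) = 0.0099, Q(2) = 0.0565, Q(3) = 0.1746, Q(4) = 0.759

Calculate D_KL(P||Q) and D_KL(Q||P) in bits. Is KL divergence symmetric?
D_KL(P||Q) = 1.4299 bits, D_KL(Q||P) = 0.9583 bits. No, KL divergence is not symmetric.

D_KL(P||Q) = Σ P(x) log₂(P(x)/Q(x))

Computing term by term:
  P(1)·log₂(P(1)/Q(1)) = 0.25·log₂(0.25/0.0099) = 1.16459
  P(2)·log₂(P(2)/Q(2)) = 0.25·log₂(0.25/0.0565) = 0.53640
  P(3)·log₂(P(3)/Q(3)) = 0.25·log₂(0.25/0.1746) = 0.12947
  P(4)·log₂(P(4)/Q(4)) = 0.25·log₂(0.25/0.759) = -0.40054

D_KL(P||Q) = 1.16459 + 0.53640 + 0.12947 - 0.40054 = 1.42992 ≈ 1.4299 bits

D_KL(Q||P) = Σ Q(x) log₂(Q(x)/P(x))

Computing term by term:
  Q(1)·log₂(Q(1)/P(1)) = 0.0099·log₂(0.0099/0.25) = -0.04612
  Q(2)·log₂(Q(2)/P(2)) = 0.0565·log₂(0.0565/0.25) = -0.12123
  Q(3)·log₂(Q(3)/P(3)) = 0.1746·log₂(0.1746/0.25) = -0.09042
  Q(4)·log₂(Q(4)/P(4)) = 0.759·log₂(0.759/0.25) = 1.21605

D_KL(Q||P) = -0.04612 - 0.12123 - 0.09042 + 1.21605 = 0.95828 ≈ 0.9583 bits

These are NOT equal (difference: 0.4716 bits). KL divergence is asymmetric: D_KL(P||Q) ≠ D_KL(Q||P) in general.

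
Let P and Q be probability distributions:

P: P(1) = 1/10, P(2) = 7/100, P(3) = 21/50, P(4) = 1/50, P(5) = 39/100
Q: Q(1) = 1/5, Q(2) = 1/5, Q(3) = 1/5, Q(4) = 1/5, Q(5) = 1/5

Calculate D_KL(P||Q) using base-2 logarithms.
0.5529 bits

D_KL(P||Q) = Σ P(x) log₂(P(x)/Q(x))

Computing term by term:
  P(1)·log₂(P(1)/Q(1)) = (1/10)·log₂((1/10)/(1/5)) = -0.10000
  P(2)·log₂(P(2)/Q(2)) = (7/100)·log₂((7/100)/(1/5)) = -0.10602
  P(3)·log₂(P(3)/Q(3)) = (21/50)·log₂((21/50)/(1/5)) = 0.44956
  P(4)·log₂(P(4)/Q(4)) = (1/50)·log₂((1/50)/(1/5)) = -0.06644
  P(5)·log₂(P(5)/Q(5)) = (39/100)·log₂((39/100)/(1/5)) = 0.37575

D_KL(P||Q) = -0.10000 - 0.10602 + 0.44956 - 0.06644 + 0.37575 = 0.55285 ≈ 0.5529 bits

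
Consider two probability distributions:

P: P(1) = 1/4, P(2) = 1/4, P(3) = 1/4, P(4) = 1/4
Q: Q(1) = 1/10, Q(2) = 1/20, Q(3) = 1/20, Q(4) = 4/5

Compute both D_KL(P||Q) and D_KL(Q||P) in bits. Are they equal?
D_KL(P||Q) = 1.0719 bits, D_KL(Q||P) = 0.9781 bits. No, they are not equal.

D_KL(P||Q) = Σ P(x) log₂(P(x)/Q(x))

Computing term by term:
  P(1)·log₂(P(1)/Q(1)) = (1/4)·log₂((1/4)/(1/10)) = 0.33048
  P(2)·log₂(P(2)/Q(2)) = (1/4)·log₂((1/4)/(1/20)) = 0.58048
  P(3)·log₂(P(3)/Q(3)) = (1/4)·log₂((1/4)/(1/20)) = 0.58048
  P(4)·log₂(P(4)/Q(4)) = (1/4)·log₂((1/4)/(4/5)) = -0.41952

D_KL(P||Q) = 0.33048 + 0.58048 + 0.58048 - 0.41952 = 1.07192 ≈ 1.0719 bits

D_KL(Q||P) = Σ Q(x) log₂(Q(x)/P(x))

Computing term by term:
  Q(1)·log₂(Q(1)/P(1)) = (1/10)·log₂((1/10)/(1/4)) = -0.13219
  Q(2)·log₂(Q(2)/P(2)) = (1/20)·log₂((1/20)/(1/4)) = -0.11610
  Q(3)·log₂(Q(3)/P(3)) = (1/20)·log₂((1/20)/(1/4)) = -0.11610
  Q(4)·log₂(Q(4)/P(4)) = (4/5)·log₂((4/5)/(1/4)) = 1.34246

D_KL(Q||P) = -0.13219 - 0.11610 - 0.11610 + 1.34246 = 0.97807 ≈ 0.9781 bits

These are NOT equal (difference: 0.0938 bits). KL divergence is asymmetric: D_KL(P||Q) ≠ D_KL(Q||P) in general.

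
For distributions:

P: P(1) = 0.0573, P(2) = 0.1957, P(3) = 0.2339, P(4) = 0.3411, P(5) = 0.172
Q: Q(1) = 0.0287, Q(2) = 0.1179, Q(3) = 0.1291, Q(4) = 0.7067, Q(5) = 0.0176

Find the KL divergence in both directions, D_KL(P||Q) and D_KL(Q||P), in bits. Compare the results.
D_KL(P||Q) = 0.6080 bits, D_KL(Q||P) = 0.4593 bits. D_KL(P||Q) is larger than D_KL(Q||P) by 0.1487 bits; the two directions differ.

D_KL(P||Q) = Σ P(x) log₂(P(x)/Q(x))

Computing term by term:
  P(1)·log₂(P(1)/Q(1)) = 0.0573·log₂(0.0573/0.0287) = 0.05716
  P(2)·log₂(P(2)/Q(2)) = 0.1957·log₂(0.1957/0.1179) = 0.14307
  P(3)·log₂(P(3)/Q(3)) = 0.2339·log₂(0.2339/0.1291) = 0.20055
  P(4)·log₂(P(4)/Q(4)) = 0.3411·log₂(0.3411/0.7067) = -0.35846
  P(5)·log₂(P(5)/Q(5)) = 0.172·log₂(0.172/0.0176) = 0.56567

D_KL(P||Q) = 0.05716 + 0.14307 + 0.20055 - 0.35846 + 0.56567 = 0.60799 ≈ 0.6080 bits

D_KL(Q||P) = Σ Q(x) log₂(Q(x)/P(x))

Computing term by term:
  Q(1)·log₂(Q(1)/P(1)) = 0.0287·log₂(0.0287/0.0573) = -0.02863
  Q(2)·log₂(Q(2)/P(2)) = 0.1179·log₂(0.1179/0.1957) = -0.08619
  Q(3)·log₂(Q(3)/P(3)) = 0.1291·log₂(0.1291/0.2339) = -0.11069
  Q(4)·log₂(Q(4)/P(4)) = 0.7067·log₂(0.7067/0.3411) = 0.74267
  Q(5)·log₂(Q(5)/P(5)) = 0.0176·log₂(0.0176/0.172) = -0.05788

D_KL(Q||P) = -0.02863 - 0.08619 - 0.11069 + 0.74267 - 0.05788 = 0.45928 ≈ 0.4593 bits

These are NOT equal (difference: 0.1487 bits). KL divergence is asymmetric: D_KL(P||Q) ≠ D_KL(Q||P) in general.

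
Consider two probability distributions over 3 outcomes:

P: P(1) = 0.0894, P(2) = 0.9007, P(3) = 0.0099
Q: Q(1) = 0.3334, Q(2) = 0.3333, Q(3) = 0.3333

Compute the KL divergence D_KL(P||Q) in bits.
1.0718 bits

D_KL(P||Q) = Σ P(x) log₂(P(x)/Q(x))

Computing term by term:
  P(1)·log₂(P(1)/Q(1)) = 0.0894·log₂(0.0894/0.3334) = -0.16976
  P(2)·log₂(P(2)/Q(2)) = 0.9007·log₂(0.9007/0.3333) = 1.29181
  P(3)·log₂(P(3)/Q(3)) = 0.0099·log₂(0.0099/0.3333) = -0.05023

D_KL(P||Q) = -0.16976 + 1.29181 - 0.05023 = 1.07182 ≈ 1.0718 bits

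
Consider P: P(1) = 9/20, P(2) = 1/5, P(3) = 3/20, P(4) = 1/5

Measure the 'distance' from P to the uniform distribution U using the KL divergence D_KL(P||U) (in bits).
0.1423 bits

U(i) = 1/4 for all i

D_KL(P||U) = Σ P(x) log₂(P(x) / (1/4))
           = Σ P(x) log₂(P(x)) + log₂(4)
           = log₂(4) - H(P)

H(P) = -Σ P(x) log₂(P(x)):
  -P(1)·log₂(P(1)) = -(9/20)·log₂(9/20) = 0.51840
  -P(2)·log₂(P(2)) = -(1/5)·log₂(1/5) = 0.46439
  -P(3)·log₂(P(3)) = -(3/20)·log₂(3/20) = 0.41054
  -P(4)·log₂(P(4)) = -(1/5)·log₂(1/5) = 0.46439
H(P) = 0.51840 + 0.46439 + 0.41054 + 0.46439 = 1.85772 bits

log₂(4) = 2.00000 bits

D_KL(P||U) = 2.00000 - 1.85772 = 0.14228 ≈ 0.1423 bits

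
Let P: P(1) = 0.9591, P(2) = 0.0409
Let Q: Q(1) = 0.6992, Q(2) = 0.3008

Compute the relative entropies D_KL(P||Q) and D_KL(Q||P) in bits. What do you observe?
D_KL(P||Q) = 0.3196 bits, D_KL(Q||P) = 0.5471 bits. The two directions give different values (D_KL(Q||P) exceeds D_KL(P||Q) by 0.2275 bits): KL divergence is asymmetric.

D_KL(P||Q) = Σ P(x) log₂(P(x)/Q(x))

Computing term by term:
  P(1)·log₂(P(1)/Q(1)) = 0.9591·log₂(0.9591/0.6992) = 0.43733
  P(2)·log₂(P(2)/Q(2)) = 0.0409·log₂(0.0409/0.3008) = -0.11774

D_KL(P||Q) = 0.43733 - 0.11774 = 0.31959 ≈ 0.3196 bits

D_KL(Q||P) = Σ Q(x) log₂(Q(x)/P(x))

Computing term by term:
  Q(1)·log₂(Q(1)/P(1)) = 0.6992·log₂(0.6992/0.9591) = -0.31882
  Q(2)·log₂(Q(2)/P(2)) = 0.3008·log₂(0.3008/0.0409) = 0.86589

D_KL(Q||P) = -0.31882 + 0.86589 = 0.54707 ≈ 0.5471 bits

These are NOT equal (difference: 0.2275 bits). KL divergence is asymmetric: D_KL(P||Q) ≠ D_KL(Q||P) in general.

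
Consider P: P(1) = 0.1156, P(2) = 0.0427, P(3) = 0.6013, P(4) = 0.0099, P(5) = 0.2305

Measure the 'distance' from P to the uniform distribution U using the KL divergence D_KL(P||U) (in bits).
0.7726 bits

U(i) = 1/5 for all i

D_KL(P||U) = Σ P(x) log₂(P(x) / (1/5))
           = Σ P(x) log₂(P(x)) + log₂(5)
           = log₂(5) - H(P)

H(P) = -Σ P(x) log₂(P(x)):
  -P(1)·log₂(P(1)) = -(0.1156)·log₂(0.1156) = 0.35984
  -P(2)·log₂(P(2)) = -(0.0427)·log₂(0.0427) = 0.19427
  -P(3)·log₂(P(3)) = -(0.6013)·log₂(0.6013) = 0.44126
  -P(4)·log₂(P(4)) = -(0.0099)·log₂(0.0099) = 0.06592
  -P(5)·log₂(P(5)) = -(0.2305)·log₂(0.2305) = 0.48801
H(P) = 0.35984 + 0.19427 + 0.44126 + 0.06592 + 0.48801 = 1.54930 bits

log₂(5) = 2.32193 bits

D_KL(P||U) = 2.32193 - 1.54930 = 0.77263 ≈ 0.7726 bits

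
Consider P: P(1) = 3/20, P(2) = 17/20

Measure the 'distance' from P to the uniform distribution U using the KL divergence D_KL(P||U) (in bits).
0.3902 bits

U(i) = 1/2 for all i

D_KL(P||U) = Σ P(x) log₂(P(x) / (1/2))
           = Σ P(x) log₂(P(x)) + log₂(2)
           = log₂(2) - H(P)

H(P) = -Σ P(x) log₂(P(x)):
  -P(1)·log₂(P(1)) = -(3/20)·log₂(3/20) = 0.41054
  -P(2)·log₂(P(2)) = -(17/20)·log₂(17/20) = 0.19930
H(P) = 0.41054 + 0.19930 = 0.60984 bits

log₂(2) = 1.00000 bits

D_KL(P||U) = 1.00000 - 0.60984 = 0.39016 ≈ 0.3902 bits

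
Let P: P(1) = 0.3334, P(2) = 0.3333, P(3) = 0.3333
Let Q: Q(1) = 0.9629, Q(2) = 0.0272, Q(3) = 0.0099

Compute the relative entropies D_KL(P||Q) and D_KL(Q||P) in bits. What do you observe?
D_KL(P||Q) = 2.3857 bits, D_KL(Q||P) = 1.3248 bits. The two directions give different values (D_KL(P||Q) exceeds D_KL(Q||P) by 1.0609 bits): KL divergence is asymmetric.

D_KL(P||Q) = Σ P(x) log₂(P(x)/Q(x))

Computing term by term:
  P(1)·log₂(P(1)/Q(1)) = 0.3334·log₂(0.3334/0.9629) = -0.51015
  P(2)·log₂(P(2)/Q(2)) = 0.3333·log₂(0.3333/0.0272) = 1.20493
  P(3)·log₂(P(3)/Q(3)) = 0.3333·log₂(0.3333/0.0099) = 1.69091

D_KL(P||Q) = -0.51015 + 1.20493 + 1.69091 = 2.38569 ≈ 2.3857 bits

D_KL(Q||P) = Σ Q(x) log₂(Q(x)/P(x))

Computing term by term:
  Q(1)·log₂(Q(1)/P(1)) = 0.9629·log₂(0.9629/0.3334) = 1.47336
  Q(2)·log₂(Q(2)/P(2)) = 0.0272·log₂(0.0272/0.3333) = -0.09833
  Q(3)·log₂(Q(3)/P(3)) = 0.0099·log₂(0.0099/0.3333) = -0.05023

D_KL(Q||P) = 1.47336 - 0.09833 - 0.05023 = 1.32480 ≈ 1.3248 bits

These are NOT equal (difference: 1.0609 bits). KL divergence is asymmetric: D_KL(P||Q) ≠ D_KL(Q||P) in general.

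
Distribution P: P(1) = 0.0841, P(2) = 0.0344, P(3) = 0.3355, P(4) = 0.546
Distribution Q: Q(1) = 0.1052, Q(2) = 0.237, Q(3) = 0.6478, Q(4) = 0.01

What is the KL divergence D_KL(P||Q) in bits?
2.7095 bits

D_KL(P||Q) = Σ P(x) log₂(P(x)/Q(x))

Computing term by term:
  P(1)·log₂(P(1)/Q(1)) = 0.0841·log₂(0.0841/0.1052) = -0.02716
  P(2)·log₂(P(2)/Q(2)) = 0.0344·log₂(0.0344/0.237) = -0.09578
  P(3)·log₂(P(3)/Q(3)) = 0.3355·log₂(0.3355/0.6478) = -0.31847
  P(4)·log₂(P(4)/Q(4)) = 0.546·log₂(0.546/0.01) = 3.15087

D_KL(P||Q) = -0.02716 - 0.09578 - 0.31847 + 3.15087 = 2.70946 ≈ 2.7095 bits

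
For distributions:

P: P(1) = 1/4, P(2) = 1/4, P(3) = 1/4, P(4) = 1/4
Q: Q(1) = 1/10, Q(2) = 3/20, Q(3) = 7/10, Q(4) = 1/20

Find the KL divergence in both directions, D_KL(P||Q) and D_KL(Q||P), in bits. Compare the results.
D_KL(P||Q) = 0.7238 bits, D_KL(Q||P) = 0.6810 bits. D_KL(P||Q) is larger than D_KL(Q||P) by 0.0428 bits; the two directions differ.

D_KL(P||Q) = Σ P(x) log₂(P(x)/Q(x))

Computing term by term:
  P(1)·log₂(P(1)/Q(1)) = (1/4)·log₂((1/4)/(1/10)) = 0.33048
  P(2)·log₂(P(2)/Q(2)) = (1/4)·log₂((1/4)/(3/20)) = 0.18424
  P(3)·log₂(P(3)/Q(3)) = (1/4)·log₂((1/4)/(7/10)) = -0.37136
  P(4)·log₂(P(4)/Q(4)) = (1/4)·log₂((1/4)/(1/20)) = 0.58048

D_KL(P||Q) = 0.33048 + 0.18424 - 0.37136 + 0.58048 = 0.72384 ≈ 0.7238 bits

D_KL(Q||P) = Σ Q(x) log₂(Q(x)/P(x))

Computing term by term:
  Q(1)·log₂(Q(1)/P(1)) = (1/10)·log₂((1/10)/(1/4)) = -0.13219
  Q(2)·log₂(Q(2)/P(2)) = (3/20)·log₂((3/20)/(1/4)) = -0.11054
  Q(3)·log₂(Q(3)/P(3)) = (7/10)·log₂((7/10)/(1/4)) = 1.03980
  Q(4)·log₂(Q(4)/P(4)) = (1/20)·log₂((1/20)/(1/4)) = -0.11610

D_KL(Q||P) = -0.13219 - 0.11054 + 1.03980 - 0.11610 = 0.68097 ≈ 0.6810 bits

These are NOT equal (difference: 0.0428 bits). KL divergence is asymmetric: D_KL(P||Q) ≠ D_KL(Q||P) in general.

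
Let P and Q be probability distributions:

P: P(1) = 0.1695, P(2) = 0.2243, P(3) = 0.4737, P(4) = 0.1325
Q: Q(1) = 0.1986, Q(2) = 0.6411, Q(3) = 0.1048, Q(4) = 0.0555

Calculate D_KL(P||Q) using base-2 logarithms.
0.8187 bits

D_KL(P||Q) = Σ P(x) log₂(P(x)/Q(x))

Computing term by term:
  P(1)·log₂(P(1)/Q(1)) = 0.1695·log₂(0.1695/0.1986) = -0.03874
  P(2)·log₂(P(2)/Q(2)) = 0.2243·log₂(0.2243/0.6411) = -0.33984
  P(3)·log₂(P(3)/Q(3)) = 0.4737·log₂(0.4737/0.1048) = 1.03093
  P(4)·log₂(P(4)/Q(4)) = 0.1325·log₂(0.1325/0.0555) = 0.16634

D_KL(P||Q) = -0.03874 - 0.33984 + 1.03093 + 0.16634 = 0.81869 ≈ 0.8187 bits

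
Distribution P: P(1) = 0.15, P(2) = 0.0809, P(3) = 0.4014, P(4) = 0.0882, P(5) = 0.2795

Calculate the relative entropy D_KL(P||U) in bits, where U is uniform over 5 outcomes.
0.2663 bits

U(i) = 1/5 for all i

D_KL(P||U) = Σ P(x) log₂(P(x) / (1/5))
           = Σ P(x) log₂(P(x)) + log₂(5)
           = log₂(5) - H(P)

H(P) = -Σ P(x) log₂(P(x)):
  -P(1)·log₂(P(1)) = -(0.15)·log₂(0.15) = 0.41054
  -P(2)·log₂(P(2)) = -(0.0809)·log₂(0.0809) = 0.29348
  -P(3)·log₂(P(3)) = -(0.4014)·log₂(0.4014) = 0.52860
  -P(4)·log₂(P(4)) = -(0.0882)·log₂(0.0882) = 0.30897
  -P(5)·log₂(P(5)) = -(0.2795)·log₂(0.2795) = 0.51402
H(P) = 0.41054 + 0.29348 + 0.52860 + 0.30897 + 0.51402 = 2.05561 bits

log₂(5) = 2.32193 bits

D_KL(P||U) = 2.32193 - 2.05561 = 0.26632 ≈ 0.2663 bits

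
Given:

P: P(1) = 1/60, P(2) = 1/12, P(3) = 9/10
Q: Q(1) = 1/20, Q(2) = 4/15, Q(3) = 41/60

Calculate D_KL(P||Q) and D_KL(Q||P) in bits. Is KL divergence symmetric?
D_KL(P||Q) = 0.1913 bits, D_KL(Q||P) = 0.2552 bits. No, KL divergence is not symmetric.

D_KL(P||Q) = Σ P(x) log₂(P(x)/Q(x))

Computing term by term:
  P(1)·log₂(P(1)/Q(1)) = (1/60)·log₂((1/60)/(1/20)) = -0.02642
  P(2)·log₂(P(2)/Q(2)) = (1/12)·log₂((1/12)/(4/15)) = -0.13984
  P(3)·log₂(P(3)/Q(3)) = (9/10)·log₂((9/10)/(41/60)) = 0.35760

D_KL(P||Q) = -0.02642 - 0.13984 + 0.35760 = 0.19134 ≈ 0.1913 bits

D_KL(Q||P) = Σ Q(x) log₂(Q(x)/P(x))

Computing term by term:
  Q(1)·log₂(Q(1)/P(1)) = (1/20)·log₂((1/20)/(1/60)) = 0.07925
  Q(2)·log₂(Q(2)/P(2)) = (4/15)·log₂((4/15)/(1/12)) = 0.44749
  Q(3)·log₂(Q(3)/P(3)) = (41/60)·log₂((41/60)/(9/10)) = -0.27151

D_KL(Q||P) = 0.07925 + 0.44749 - 0.27151 = 0.25523 ≈ 0.2552 bits

These are NOT equal (difference: 0.0639 bits). KL divergence is asymmetric: D_KL(P||Q) ≠ D_KL(Q||P) in general.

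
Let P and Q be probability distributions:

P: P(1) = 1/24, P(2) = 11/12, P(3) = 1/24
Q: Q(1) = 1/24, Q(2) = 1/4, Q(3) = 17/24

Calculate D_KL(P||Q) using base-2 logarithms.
1.5480 bits

D_KL(P||Q) = Σ P(x) log₂(P(x)/Q(x))

Computing term by term:
  P(1)·log₂(P(1)/Q(1)) = (1/24)·log₂((1/24)/(1/24)) = 0.00000
  P(2)·log₂(P(2)/Q(2)) = (11/12)·log₂((11/12)/(1/4)) = 1.71826
  P(3)·log₂(P(3)/Q(3)) = (1/24)·log₂((1/24)/(17/24)) = -0.17031

D_KL(P||Q) = 0.00000 + 1.71826 - 0.17031 = 1.54795 ≈ 1.5480 bits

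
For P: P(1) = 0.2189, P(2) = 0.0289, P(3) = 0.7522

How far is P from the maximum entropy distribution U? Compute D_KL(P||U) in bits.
0.6484 bits

U(i) = 1/3 for all i

D_KL(P||U) = Σ P(x) log₂(P(x) / (1/3))
           = Σ P(x) log₂(P(x)) + log₂(3)
           = log₂(3) - H(P)

H(P) = -Σ P(x) log₂(P(x)):
  -P(1)·log₂(P(1)) = -(0.2189)·log₂(0.2189) = 0.47975
  -P(2)·log₂(P(2)) = -(0.0289)·log₂(0.0289) = 0.14776
  -P(3)·log₂(P(3)) = -(0.7522)·log₂(0.7522) = 0.30901
H(P) = 0.47975 + 0.14776 + 0.30901 = 0.93652 bits

log₂(3) = 1.58496 bits

D_KL(P||U) = 1.58496 - 0.93652 = 0.64844 ≈ 0.6484 bits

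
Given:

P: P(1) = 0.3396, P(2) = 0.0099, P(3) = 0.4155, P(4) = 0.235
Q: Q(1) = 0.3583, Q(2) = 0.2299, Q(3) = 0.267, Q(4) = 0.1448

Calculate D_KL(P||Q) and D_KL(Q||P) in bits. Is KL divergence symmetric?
D_KL(P||Q) = 0.3581 bits, D_KL(Q||P) = 0.7994 bits. No, KL divergence is not symmetric.

D_KL(P||Q) = Σ P(x) log₂(P(x)/Q(x))

Computing term by term:
  P(1)·log₂(P(1)/Q(1)) = 0.3396·log₂(0.3396/0.3583) = -0.02626
  P(2)·log₂(P(2)/Q(2)) = 0.0099·log₂(0.0099/0.2299) = -0.04492
  P(3)·log₂(P(3)/Q(3)) = 0.4155·log₂(0.4155/0.267) = 0.26509
  P(4)·log₂(P(4)/Q(4)) = 0.235·log₂(0.235/0.1448) = 0.16417

D_KL(P||Q) = -0.02626 - 0.04492 + 0.26509 + 0.16417 = 0.35808 ≈ 0.3581 bits

D_KL(Q||P) = Σ Q(x) log₂(Q(x)/P(x))

Computing term by term:
  Q(1)·log₂(Q(1)/P(1)) = 0.3583·log₂(0.3583/0.3396) = 0.02771
  Q(2)·log₂(Q(2)/P(2)) = 0.2299·log₂(0.2299/0.0099) = 1.04316
  Q(3)·log₂(Q(3)/P(3)) = 0.267·log₂(0.267/0.4155) = -0.17035
  Q(4)·log₂(Q(4)/P(4)) = 0.1448·log₂(0.1448/0.235) = -0.10116

D_KL(Q||P) = 0.02771 + 1.04316 - 0.17035 - 0.10116 = 0.79936 ≈ 0.7994 bits

These are NOT equal (difference: 0.4413 bits). KL divergence is asymmetric: D_KL(P||Q) ≠ D_KL(Q||P) in general.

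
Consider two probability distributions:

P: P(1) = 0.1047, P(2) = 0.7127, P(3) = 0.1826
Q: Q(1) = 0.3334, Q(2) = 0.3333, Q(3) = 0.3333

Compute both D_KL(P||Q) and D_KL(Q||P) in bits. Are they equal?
D_KL(P||Q) = 0.4480 bits, D_KL(Q||P) = 0.4810 bits. No, they are not equal.

D_KL(P||Q) = Σ P(x) log₂(P(x)/Q(x))

Computing term by term:
  P(1)·log₂(P(1)/Q(1)) = 0.1047·log₂(0.1047/0.3334) = -0.17495
  P(2)·log₂(P(2)/Q(2)) = 0.7127·log₂(0.7127/0.3333) = 0.78146
  P(3)·log₂(P(3)/Q(3)) = 0.1826·log₂(0.1826/0.3333) = -0.15852

D_KL(P||Q) = -0.17495 + 0.78146 - 0.15852 = 0.44799 ≈ 0.4480 bits

D_KL(Q||P) = Σ Q(x) log₂(Q(x)/P(x))

Computing term by term:
  Q(1)·log₂(Q(1)/P(1)) = 0.3334·log₂(0.3334/0.1047) = 0.55711
  Q(2)·log₂(Q(2)/P(2)) = 0.3333·log₂(0.3333/0.7127) = -0.36545
  Q(3)·log₂(Q(3)/P(3)) = 0.3333·log₂(0.3333/0.1826) = 0.28935

D_KL(Q||P) = 0.55711 - 0.36545 + 0.28935 = 0.48101 ≈ 0.4810 bits

These are NOT equal (difference: 0.0330 bits). KL divergence is asymmetric: D_KL(P||Q) ≠ D_KL(Q||P) in general.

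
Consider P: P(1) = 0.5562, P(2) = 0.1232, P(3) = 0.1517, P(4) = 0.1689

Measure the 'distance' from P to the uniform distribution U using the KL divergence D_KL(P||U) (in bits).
0.3110 bits

U(i) = 1/4 for all i

D_KL(P||U) = Σ P(x) log₂(P(x) / (1/4))
           = Σ P(x) log₂(P(x)) + log₂(4)
           = log₂(4) - H(P)

H(P) = -Σ P(x) log₂(P(x)):
  -P(1)·log₂(P(1)) = -(0.5562)·log₂(0.5562) = 0.47073
  -P(2)·log₂(P(2)) = -(0.1232)·log₂(0.1232) = 0.37218
  -P(3)·log₂(P(3)) = -(0.1517)·log₂(0.1517) = 0.41273
  -P(4)·log₂(P(4)) = -(0.1689)·log₂(0.1689) = 0.43336
H(P) = 0.47073 + 0.37218 + 0.41273 + 0.43336 = 1.68900 bits

log₂(4) = 2.00000 bits

D_KL(P||U) = 2.00000 - 1.68900 = 0.31100 ≈ 0.3110 bits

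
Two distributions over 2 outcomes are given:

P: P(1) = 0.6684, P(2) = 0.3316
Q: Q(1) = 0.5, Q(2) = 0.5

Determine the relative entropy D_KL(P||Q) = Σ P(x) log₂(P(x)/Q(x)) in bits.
0.0834 bits

D_KL(P||Q) = Σ P(x) log₂(P(x)/Q(x))

Computing term by term:
  P(1)·log₂(P(1)/Q(1)) = 0.6684·log₂(0.6684/0.5) = 0.27991
  P(2)·log₂(P(2)/Q(2)) = 0.3316·log₂(0.3316/0.5) = -0.19647

D_KL(P||Q) = 0.27991 - 0.19647 = 0.08344 ≈ 0.0834 bits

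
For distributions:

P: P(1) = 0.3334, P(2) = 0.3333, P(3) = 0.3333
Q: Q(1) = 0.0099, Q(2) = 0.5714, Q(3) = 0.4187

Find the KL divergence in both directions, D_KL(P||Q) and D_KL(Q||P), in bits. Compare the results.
D_KL(P||Q) = 1.3227 bits, D_KL(Q||P) = 0.5319 bits. D_KL(P||Q) is larger than D_KL(Q||P) by 0.7908 bits; the two directions differ.

D_KL(P||Q) = Σ P(x) log₂(P(x)/Q(x))

Computing term by term:
  P(1)·log₂(P(1)/Q(1)) = 0.3334·log₂(0.3334/0.0099) = 1.69157
  P(2)·log₂(P(2)/Q(2)) = 0.3333·log₂(0.3333/0.5714) = -0.25920
  P(3)·log₂(P(3)/Q(3)) = 0.3333·log₂(0.3333/0.4187) = -0.10969

D_KL(P||Q) = 1.69157 - 0.25920 - 0.10969 = 1.32268 ≈ 1.3227 bits

D_KL(Q||P) = Σ Q(x) log₂(Q(x)/P(x))

Computing term by term:
  Q(1)·log₂(Q(1)/P(1)) = 0.0099·log₂(0.0099/0.3334) = -0.05023
  Q(2)·log₂(Q(2)/P(2)) = 0.5714·log₂(0.5714/0.3333) = 0.44437
  Q(3)·log₂(Q(3)/P(3)) = 0.4187·log₂(0.4187/0.3333) = 0.13779

D_KL(Q||P) = -0.05023 + 0.44437 + 0.13779 = 0.53193 ≈ 0.5319 bits

These are NOT equal (difference: 0.7908 bits). KL divergence is asymmetric: D_KL(P||Q) ≠ D_KL(Q||P) in general.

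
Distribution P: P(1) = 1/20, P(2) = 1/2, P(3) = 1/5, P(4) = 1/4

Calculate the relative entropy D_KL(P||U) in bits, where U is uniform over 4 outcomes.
0.3195 bits

U(i) = 1/4 for all i

D_KL(P||U) = Σ P(x) log₂(P(x) / (1/4))
           = Σ P(x) log₂(P(x)) + log₂(4)
           = log₂(4) - H(P)

H(P) = -Σ P(x) log₂(P(x)):
  -P(1)·log₂(P(1)) = -(1/20)·log₂(1/20) = 0.21610
  -P(2)·log₂(P(2)) = -(1/2)·log₂(1/2) = 0.50000
  -P(3)·log₂(P(3)) = -(1/5)·log₂(1/5) = 0.46439
  -P(4)·log₂(P(4)) = -(1/4)·log₂(1/4) = 0.50000
H(P) = 0.21610 + 0.50000 + 0.46439 + 0.50000 = 1.68049 bits

log₂(4) = 2.00000 bits

D_KL(P||U) = 2.00000 - 1.68049 = 0.31951 ≈ 0.3195 bits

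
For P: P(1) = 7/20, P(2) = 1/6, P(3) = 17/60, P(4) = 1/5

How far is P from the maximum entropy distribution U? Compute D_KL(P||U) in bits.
0.0592 bits

U(i) = 1/4 for all i

D_KL(P||U) = Σ P(x) log₂(P(x) / (1/4))
           = Σ P(x) log₂(P(x)) + log₂(4)
           = log₂(4) - H(P)

H(P) = -Σ P(x) log₂(P(x)):
  -P(1)·log₂(P(1)) = -(7/20)·log₂(7/20) = 0.53010
  -P(2)·log₂(P(2)) = -(1/6)·log₂(1/6) = 0.43083
  -P(3)·log₂(P(3)) = -(17/60)·log₂(17/60) = 0.51550
  -P(4)·log₂(P(4)) = -(1/5)·log₂(1/5) = 0.46439
H(P) = 0.53010 + 0.43083 + 0.51550 + 0.46439 = 1.94082 bits

log₂(4) = 2.00000 bits

D_KL(P||U) = 2.00000 - 1.94082 = 0.05918 ≈ 0.0592 bits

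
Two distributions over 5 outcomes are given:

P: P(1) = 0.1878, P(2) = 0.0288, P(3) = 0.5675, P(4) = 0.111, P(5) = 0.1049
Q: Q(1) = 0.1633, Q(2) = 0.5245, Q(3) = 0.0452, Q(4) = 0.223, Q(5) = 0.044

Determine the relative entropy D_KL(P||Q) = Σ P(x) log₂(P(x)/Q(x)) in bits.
2.0086 bits

D_KL(P||Q) = Σ P(x) log₂(P(x)/Q(x))

Computing term by term:
  P(1)·log₂(P(1)/Q(1)) = 0.1878·log₂(0.1878/0.1633) = 0.03787
  P(2)·log₂(P(2)/Q(2)) = 0.0288·log₂(0.0288/0.5245) = -0.12058
  P(3)·log₂(P(3)/Q(3)) = 0.5675·log₂(0.5675/0.0452) = 2.07150
  P(4)·log₂(P(4)/Q(4)) = 0.111·log₂(0.111/0.223) = -0.11172
  P(5)·log₂(P(5)/Q(5)) = 0.1049·log₂(0.1049/0.044) = 0.13149

D_KL(P||Q) = 0.03787 - 0.12058 + 2.07150 - 0.11172 + 0.13149 = 2.00856 ≈ 2.0086 bits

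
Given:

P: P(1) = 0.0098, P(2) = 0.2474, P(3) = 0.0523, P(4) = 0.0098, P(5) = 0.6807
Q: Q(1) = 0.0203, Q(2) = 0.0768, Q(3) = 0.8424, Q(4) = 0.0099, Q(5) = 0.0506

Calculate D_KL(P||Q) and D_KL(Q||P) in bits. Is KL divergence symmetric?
D_KL(P||Q) = 2.7499 bits, D_KL(Q||P) = 3.0798 bits. No, KL divergence is not symmetric.

D_KL(P||Q) = Σ P(x) log₂(P(x)/Q(x))

Computing term by term:
  P(1)·log₂(P(1)/Q(1)) = 0.0098·log₂(0.0098/0.0203) = -0.01030
  P(2)·log₂(P(2)/Q(2)) = 0.2474·log₂(0.2474/0.0768) = 0.41753
  P(3)·log₂(P(3)/Q(3)) = 0.0523·log₂(0.0523/0.8424) = -0.20970
  P(4)·log₂(P(4)/Q(4)) = 0.0098·log₂(0.0098/0.0099) = -0.00014
  P(5)·log₂(P(5)/Q(5)) = 0.6807·log₂(0.6807/0.0506) = 2.55250

D_KL(P||Q) = -0.01030 + 0.41753 - 0.20970 - 0.00014 + 2.55250 = 2.74989 ≈ 2.7499 bits

D_KL(Q||P) = Σ Q(x) log₂(Q(x)/P(x))

Computing term by term:
  Q(1)·log₂(Q(1)/P(1)) = 0.0203·log₂(0.0203/0.0098) = 0.02133
  Q(2)·log₂(Q(2)/P(2)) = 0.0768·log₂(0.0768/0.2474) = -0.12961
  Q(3)·log₂(Q(3)/P(3)) = 0.8424·log₂(0.8424/0.0523) = 3.37771
  Q(4)·log₂(Q(4)/P(4)) = 0.0099·log₂(0.0099/0.0098) = 0.00015
  Q(5)·log₂(Q(5)/P(5)) = 0.0506·log₂(0.0506/0.6807) = -0.18974

D_KL(Q||P) = 0.02133 - 0.12961 + 3.37771 + 0.00015 - 0.18974 = 3.07984 ≈ 3.0798 bits

These are NOT equal (difference: 0.3299 bits). KL divergence is asymmetric: D_KL(P||Q) ≠ D_KL(Q||P) in general.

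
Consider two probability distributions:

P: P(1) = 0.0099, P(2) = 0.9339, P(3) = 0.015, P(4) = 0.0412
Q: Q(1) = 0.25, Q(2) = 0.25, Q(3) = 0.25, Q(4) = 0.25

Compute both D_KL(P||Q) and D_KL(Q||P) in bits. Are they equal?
D_KL(P||Q) = 1.5615 bits, D_KL(Q||P) = 2.3543 bits. No, they are not equal.

D_KL(P||Q) = Σ P(x) log₂(P(x)/Q(x))

Computing term by term:
  P(1)·log₂(P(1)/Q(1)) = 0.0099·log₂(0.0099/0.25) = -0.04612
  P(2)·log₂(P(2)/Q(2)) = 0.9339·log₂(0.9339/0.25) = 1.77566
  P(3)·log₂(P(3)/Q(3)) = 0.015·log₂(0.015/0.25) = -0.06088
  P(4)·log₂(P(4)/Q(4)) = 0.0412·log₂(0.0412/0.25) = -0.10717

D_KL(P||Q) = -0.04612 + 1.77566 - 0.06088 - 0.10717 = 1.56149 ≈ 1.5615 bits

D_KL(Q||P) = Σ Q(x) log₂(Q(x)/P(x))

Computing term by term:
  Q(1)·log₂(Q(1)/P(1)) = 0.25·log₂(0.25/0.0099) = 1.16459
  Q(2)·log₂(Q(2)/P(2)) = 0.25·log₂(0.25/0.9339) = -0.47533
  Q(3)·log₂(Q(3)/P(3)) = 0.25·log₂(0.25/0.015) = 1.01472
  Q(4)·log₂(Q(4)/P(4)) = 0.25·log₂(0.25/0.0412) = 0.65030

D_KL(Q||P) = 1.16459 - 0.47533 + 1.01472 + 0.65030 = 2.35428 ≈ 2.3543 bits

These are NOT equal (difference: 0.7928 bits). KL divergence is asymmetric: D_KL(P||Q) ≠ D_KL(Q||P) in general.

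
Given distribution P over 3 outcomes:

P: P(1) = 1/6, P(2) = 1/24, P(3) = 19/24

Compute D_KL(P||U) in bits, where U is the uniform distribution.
0.6963 bits

U(i) = 1/3 for all i

D_KL(P||U) = Σ P(x) log₂(P(x) / (1/3))
           = Σ P(x) log₂(P(x)) + log₂(3)
           = log₂(3) - H(P)

H(P) = -Σ P(x) log₂(P(x)):
  -P(1)·log₂(P(1)) = -(1/6)·log₂(1/6) = 0.43083
  -P(2)·log₂(P(2)) = -(1/24)·log₂(1/24) = 0.19104
  -P(3)·log₂(P(3)) = -(19/24)·log₂(19/24) = 0.26682
H(P) = 0.43083 + 0.19104 + 0.26682 = 0.88869 bits

log₂(3) = 1.58496 bits

D_KL(P||U) = 1.58496 - 0.88869 = 0.69627 ≈ 0.6963 bits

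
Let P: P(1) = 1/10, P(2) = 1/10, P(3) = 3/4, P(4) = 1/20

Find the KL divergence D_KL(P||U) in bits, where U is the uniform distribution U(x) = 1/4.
0.8082 bits

U(i) = 1/4 for all i

D_KL(P||U) = Σ P(x) log₂(P(x) / (1/4))
           = Σ P(x) log₂(P(x)) + log₂(4)
           = log₂(4) - H(P)

H(P) = -Σ P(x) log₂(P(x)):
  -P(1)·log₂(P(1)) = -(1/10)·log₂(1/10) = 0.33219
  -P(2)·log₂(P(2)) = -(1/10)·log₂(1/10) = 0.33219
  -P(3)·log₂(P(3)) = -(3/4)·log₂(3/4) = 0.31128
  -P(4)·log₂(P(4)) = -(1/20)·log₂(1/20) = 0.21610
H(P) = 0.33219 + 0.33219 + 0.31128 + 0.21610 = 1.19176 bits

log₂(4) = 2.00000 bits

D_KL(P||U) = 2.00000 - 1.19176 = 0.80824 ≈ 0.8082 bits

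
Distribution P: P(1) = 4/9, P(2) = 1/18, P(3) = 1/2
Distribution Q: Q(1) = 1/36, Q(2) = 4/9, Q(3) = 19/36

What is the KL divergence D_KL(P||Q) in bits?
1.5721 bits

D_KL(P||Q) = Σ P(x) log₂(P(x)/Q(x))

Computing term by term:
  P(1)·log₂(P(1)/Q(1)) = (4/9)·log₂((4/9)/(1/36)) = 1.77778
  P(2)·log₂(P(2)/Q(2)) = (1/18)·log₂((1/18)/(4/9)) = -0.16667
  P(3)·log₂(P(3)/Q(3)) = (1/2)·log₂((1/2)/(19/36)) = -0.03900

D_KL(P||Q) = 1.77778 - 0.16667 - 0.03900 = 1.57211 ≈ 1.5721 bits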